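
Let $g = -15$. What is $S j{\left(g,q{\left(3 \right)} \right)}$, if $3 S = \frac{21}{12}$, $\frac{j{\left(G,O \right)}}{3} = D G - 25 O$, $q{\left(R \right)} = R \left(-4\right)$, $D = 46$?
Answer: $- \frac{1365}{2} \approx -682.5$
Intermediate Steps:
$q{\left(R \right)} = - 4 R$
$j{\left(G,O \right)} = - 75 O + 138 G$ ($j{\left(G,O \right)} = 3 \left(46 G - 25 O\right) = 3 \left(- 25 O + 46 G\right) = - 75 O + 138 G$)
$S = \frac{7}{12}$ ($S = \frac{21 \cdot \frac{1}{12}}{3} = \frac{1}{3} \cdot \frac{7}{4} = \frac{7}{12} \approx 0.58333$)
$S j{\left(g,q{\left(3 \right)} \right)} = \frac{7 \left(- 75 \left(\left(-4\right) 3\right) + 138 \left(-15\right)\right)}{12} = \frac{7 \left(\left(-75\right) \left(-12\right) - 2070\right)}{12} = \frac{7 \left(900 - 2070\right)}{12} = \frac{7}{12} \left(-1170\right) = - \frac{1365}{2}$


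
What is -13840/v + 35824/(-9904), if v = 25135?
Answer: -12968845/3111713 ≈ -4.1677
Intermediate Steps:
-13840/v + 35824/(-9904) = -13840/25135 + 35824/(-9904) = -13840*1/25135 + 35824*(-1/9904) = -2768/5027 - 2239/619 = -12968845/3111713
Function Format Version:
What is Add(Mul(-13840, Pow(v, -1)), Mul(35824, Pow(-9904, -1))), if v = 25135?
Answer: Rational(-12968845, 3111713) ≈ -4.1677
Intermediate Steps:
Add(Mul(-13840, Pow(v, -1)), Mul(35824, Pow(-9904, -1))) = Add(Mul(-13840, Pow(25135, -1)), Mul(35824, Pow(-9904, -1))) = Add(Mul(-13840, Rational(1, 25135)), Mul(35824, Rational(-1, 9904))) = Add(Rational(-2768, 5027), Rational(-2239, 619)) = Rational(-12968845, 3111713)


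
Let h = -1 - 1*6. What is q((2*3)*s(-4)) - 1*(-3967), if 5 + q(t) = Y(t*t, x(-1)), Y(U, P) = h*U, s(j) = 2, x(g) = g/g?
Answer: 2954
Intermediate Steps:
x(g) = 1
h = -7 (h = -1 - 6 = -7)
Y(U, P) = -7*U
q(t) = -5 - 7*t² (q(t) = -5 - 7*t*t = -5 - 7*t²)
q((2*3)*s(-4)) - 1*(-3967) = (-5 - 7*((2*3)*2)²) - 1*(-3967) = (-5 - 7*(6*2)²) + 3967 = (-5 - 7*12²) + 3967 = (-5 - 7*144) + 3967 = (-5 - 1008) + 3967 = -1013 + 3967 = 2954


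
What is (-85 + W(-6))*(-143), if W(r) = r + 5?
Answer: 12298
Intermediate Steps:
W(r) = 5 + r
(-85 + W(-6))*(-143) = (-85 + (5 - 6))*(-143) = (-85 - 1)*(-143) = -86*(-143) = 12298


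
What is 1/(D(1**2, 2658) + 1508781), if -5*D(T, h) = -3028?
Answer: 5/7546933 ≈ 6.6252e-7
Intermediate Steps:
D(T, h) = 3028/5 (D(T, h) = -1/5*(-3028) = 3028/5)
1/(D(1**2, 2658) + 1508781) = 1/(3028/5 + 1508781) = 1/(7546933/5) = 5/7546933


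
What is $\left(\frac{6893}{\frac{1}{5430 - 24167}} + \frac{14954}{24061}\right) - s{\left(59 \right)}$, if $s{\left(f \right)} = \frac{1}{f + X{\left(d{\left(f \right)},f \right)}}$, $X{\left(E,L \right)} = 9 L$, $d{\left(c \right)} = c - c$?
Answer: $- \frac{1833470885295791}{14195990} \approx -1.2915 \cdot 10^{8}$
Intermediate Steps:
$d{\left(c \right)} = 0$
$s{\left(f \right)} = \frac{1}{10 f}$ ($s{\left(f \right)} = \frac{1}{f + 9 f} = \frac{1}{10 f}$)
$\left(\frac{6893}{\frac{1}{5430 - 24167}} + \frac{14954}{24061}\right) - s{\left(59 \right)} = \left(\frac{6893}{\frac{1}{5430 - 24167}} + \frac{14954}{24061}\right) - \frac{1}{10 \cdot 59} = \left(\frac{6893}{\frac{1}{-18737}} + 14954 \cdot \frac{1}{24061}\right) - \frac{1}{10} \cdot \frac{1}{59} = \left(\frac{6893}{- \frac{1}{18737}} + \frac{14954}{24061}\right) - \frac{1}{590} = \left(6893 \left(-18737\right) + \frac{14954}{24061}\right) - \frac{1}{590} = \left(-129154141 + \frac{14954}{24061}\right) - \frac{1}{590} = - \frac{3107577771647}{24061} - \frac{1}{590} = - \frac{1833470885295791}{14195990}$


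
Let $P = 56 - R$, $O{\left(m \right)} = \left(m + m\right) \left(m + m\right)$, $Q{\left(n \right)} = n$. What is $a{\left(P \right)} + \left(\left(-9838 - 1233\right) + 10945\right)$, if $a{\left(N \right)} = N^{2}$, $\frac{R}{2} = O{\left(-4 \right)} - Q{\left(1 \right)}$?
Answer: $4774$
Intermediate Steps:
$O{\left(m \right)} = 4 m^{2}$ ($O{\left(m \right)} = 2 m 2 m = 4 m^{2}$)
$R = 126$ ($R = 2 \left(4 \left(-4\right)^{2} - 1\right) = 2 \left(4 \cdot 16 - 1\right) = 2 \left(64 - 1\right) = 2 \cdot 63 = 126$)
$P = -70$ ($P = 56 - 126 = -70$)
$a{\left(P \right)} + \left(\left(-9838 - 1233\right) + 10945\right) = \left(-70\right)^{2} + \left(\left(-9838 - 1233\right) + 10945\right) = 4900 + \left(-11071 + 10945\right) = 4900 - 126 = 4774$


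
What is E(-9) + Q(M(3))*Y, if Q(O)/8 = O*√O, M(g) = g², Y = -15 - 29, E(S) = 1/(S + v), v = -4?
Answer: -123553/13 ≈ -9504.1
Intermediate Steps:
E(S) = 1/(-4 + S) (E(S) = 1/(S - 4) = 1/(-4 + S))
Y = -44
Q(O) = 8*O^(3/2) (Q(O) = 8*(O*√O) = 8*O^(3/2))
E(-9) + Q(M(3))*Y = 1/(-4 - 9) + (8*(3²)^(3/2))*(-44) = 1/(-13) + (8*9^(3/2))*(-44) = -1/13 + (8*27)*(-44) = -1/13 + 216*(-44) = -1/13 - 9504 = -123553/13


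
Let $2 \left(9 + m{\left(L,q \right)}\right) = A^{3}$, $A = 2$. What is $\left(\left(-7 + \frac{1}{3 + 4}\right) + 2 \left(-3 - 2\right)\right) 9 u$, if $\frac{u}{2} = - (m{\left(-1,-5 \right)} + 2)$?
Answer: $- \frac{6372}{7} \approx -910.29$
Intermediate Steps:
$m{\left(L,q \right)} = -5$ ($m{\left(L,q \right)} = -9 + \frac{2^{3}}{2} = -9 + \frac{1}{2} \cdot 8 = -9 + 4 = -5$)
$u = 6$ ($u = 2 \left(- (-5 + 2)\right) = 2 \left(\left(-1\right) \left(-3\right)\right) = 2 \cdot 3 = 6$)
$\left(\left(-7 + \frac{1}{3 + 4}\right) + 2 \left(-3 - 2\right)\right) 9 u = \left(\left(-7 + \frac{1}{3 + 4}\right) + 2 \left(-3 - 2\right)\right) 9 \cdot 6 = \left(\left(-7 + \frac{1}{7}\right) + 2 \left(-5\right)\right) 9 \cdot 6 = \left(\left(-7 + \frac{1}{7}\right) - 10\right) 9 \cdot 6 = \left(- \frac{48}{7} - 10\right) 9 \cdot 6 = \left(- \frac{118}{7}\right) 9 \cdot 6 = \left(- \frac{1062}{7}\right) 6 = - \frac{6372}{7}$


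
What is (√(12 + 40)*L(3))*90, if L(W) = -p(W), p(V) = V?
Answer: -540*√13 ≈ -1947.0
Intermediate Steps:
L(W) = -W
(√(12 + 40)*L(3))*90 = (√(12 + 40)*(-1*3))*90 = (√52*(-3))*90 = ((2*√13)*(-3))*90 = -6*√13*90 = -540*√13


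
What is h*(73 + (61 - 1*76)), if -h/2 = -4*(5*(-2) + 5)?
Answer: -2320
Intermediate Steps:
h = -40 (h = -(-8)*(5*(-2) + 5) = -(-8)*(-10 + 5) = -(-8)*(-5) = -2*20 = -40)
h*(73 + (61 - 1*76)) = -40*(73 + (61 - 1*76)) = -40*(73 + (61 - 76)) = -40*(73 - 15) = -40*58 = -2320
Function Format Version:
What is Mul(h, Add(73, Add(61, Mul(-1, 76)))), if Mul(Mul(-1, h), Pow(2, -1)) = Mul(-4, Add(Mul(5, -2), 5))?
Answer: -2320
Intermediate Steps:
h = -40 (h = Mul(-2, Mul(-4, Add(Mul(5, -2), 5))) = Mul(-2, Mul(-4, Add(-10, 5))) = Mul(-2, Mul(-4, -5)) = Mul(-2, 20) = -40)
Mul(h, Add(73, Add(61, Mul(-1, 76)))) = Mul(-40, Add(73, Add(61, Mul(-1, 76)))) = Mul(-40, Add(73, Add(61, -76))) = Mul(-40, Add(73, -15)) = Mul(-40, 58) = -2320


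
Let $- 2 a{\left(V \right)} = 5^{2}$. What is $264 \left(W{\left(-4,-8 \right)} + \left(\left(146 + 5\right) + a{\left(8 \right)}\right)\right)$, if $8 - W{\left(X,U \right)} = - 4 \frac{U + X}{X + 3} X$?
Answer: $-12012$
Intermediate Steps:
$a{\left(V \right)} = - \frac{25}{2}$ ($a{\left(V \right)} = - \frac{5^{2}}{2} = \left(- \frac{1}{2}\right) 25 = - \frac{25}{2}$)
$W{\left(X,U \right)} = 8 + \frac{4 X \left(U + X\right)}{3 + X}$ ($W{\left(X,U \right)} = 8 - - 4 \frac{U + X}{X + 3} X = 8 - - 4 \frac{U + X}{3 + X} X = 8 - - \frac{4 \left(U + X\right)}{3 + X} X = 8 - - \frac{4 X \left(U + X\right)}{3 + X} = 8 + \frac{4 X \left(U + X\right)}{3 + X}$)
$264 \left(W{\left(-4,-8 \right)} + \left(\left(146 + 5\right) + a{\left(8 \right)}\right)\right) = 264 \left(\frac{4 \left(6 + \left(-4\right)^{2} + 2 \left(-4\right) - -32\right)}{3 - 4} + \left(\left(146 + 5\right) - \frac{25}{2}\right)\right) = 264 \left(\frac{4 \left(6 + 16 - 8 + 32\right)}{-1} + \left(151 - \frac{25}{2}\right)\right) = 264 \left(4 \left(-1\right) 46 + \frac{277}{2}\right) = 264 \left(-184 + \frac{277}{2}\right) = 264 \left(- \frac{91}{2}\right) = -12012$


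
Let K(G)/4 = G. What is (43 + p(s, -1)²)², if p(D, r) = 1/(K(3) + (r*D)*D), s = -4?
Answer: 474721/256 ≈ 1854.4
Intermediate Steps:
K(G) = 4*G
p(D, r) = 1/(12 + r*D²) (p(D, r) = 1/(4*3 + (r*D)*D) = 1/(12 + (D*r)*D) = 1/(12 + r*D²))
(43 + p(s, -1)²)² = (43 + (1/(12 - 1*(-4)²))²)² = (43 + (1/(12 - 1*16))²)² = (43 + (1/(12 - 16))²)² = (43 + (1/(-4))²)² = (43 + (-¼)²)² = (43 + 1/16)² = (689/16)² = 474721/256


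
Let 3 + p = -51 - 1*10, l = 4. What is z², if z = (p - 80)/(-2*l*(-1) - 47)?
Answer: 2304/169 ≈ 13.633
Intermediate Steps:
p = -64 (p = -3 + (-51 - 1*10) = -3 + (-51 - 10) = -3 - 61 = -64)
z = 48/13 (z = (-64 - 80)/(-2*4*(-1) - 47) = -144/(-8*(-1) - 47) = -144/(8 - 47) = -144/(-39) = -144*(-1/39) = 48/13 ≈ 3.6923)
z² = (48/13)² = 2304/169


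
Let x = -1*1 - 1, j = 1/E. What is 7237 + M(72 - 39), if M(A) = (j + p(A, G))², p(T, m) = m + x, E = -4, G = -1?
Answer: 115961/16 ≈ 7247.6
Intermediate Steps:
j = -¼ (j = 1/(-4) = -¼ ≈ -0.25000)
x = -2 (x = -1 - 1 = -2)
p(T, m) = -2 + m (p(T, m) = m - 2 = -2 + m)
M(A) = 169/16 (M(A) = (-¼ + (-2 - 1))² = (-¼ - 3)² = (-13/4)² = 169/16)
7237 + M(72 - 39) = 7237 + 169/16 = 115961/16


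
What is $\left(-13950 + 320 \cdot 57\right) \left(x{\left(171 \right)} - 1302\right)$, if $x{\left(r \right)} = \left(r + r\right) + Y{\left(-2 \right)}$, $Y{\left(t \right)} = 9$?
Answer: $-4079790$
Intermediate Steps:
$x{\left(r \right)} = 9 + 2 r$ ($x{\left(r \right)} = \left(r + r\right) + 9 = 2 r + 9 = 9 + 2 r$)
$\left(-13950 + 320 \cdot 57\right) \left(x{\left(171 \right)} - 1302\right) = \left(-13950 + 320 \cdot 57\right) \left(\left(9 + 2 \cdot 171\right) - 1302\right) = \left(-13950 + 18240\right) \left(\left(9 + 342\right) - 1302\right) = 4290 \left(351 - 1302\right) = 4290 \left(-951\right) = -4079790$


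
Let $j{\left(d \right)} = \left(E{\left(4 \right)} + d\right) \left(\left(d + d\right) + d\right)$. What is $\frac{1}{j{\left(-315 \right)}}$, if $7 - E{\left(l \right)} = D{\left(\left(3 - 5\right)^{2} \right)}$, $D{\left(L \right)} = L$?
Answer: $\frac{1}{294840} \approx 3.3917 \cdot 10^{-6}$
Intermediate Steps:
$E{\left(l \right)} = 3$ ($E{\left(l \right)} = 7 - \left(3 - 5\right)^{2} = 7 - \left(-2\right)^{2} = 7 - 4 = 3$)
$j{\left(d \right)} = 3 d \left(3 + d\right)$ ($j{\left(d \right)} = \left(3 + d\right) \left(\left(d + d\right) + d\right) = \left(3 + d\right) \left(2 d + d\right) = \left(3 + d\right) 3 d = 3 d \left(3 + d\right)$)
$\frac{1}{j{\left(-315 \right)}} = \frac{1}{3 \left(-315\right) \left(3 - 315\right)} = \frac{1}{3 \left(-315\right) \left(-312\right)} = \frac{1}{294840}$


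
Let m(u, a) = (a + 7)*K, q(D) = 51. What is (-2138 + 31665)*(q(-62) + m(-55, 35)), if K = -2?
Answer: -974391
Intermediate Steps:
m(u, a) = -14 - 2*a (m(u, a) = (a + 7)*(-2) = (7 + a)*(-2) = -14 - 2*a)
(-2138 + 31665)*(q(-62) + m(-55, 35)) = (-2138 + 31665)*(51 + (-14 - 2*35)) = 29527*(51 + (-14 - 70)) = 29527*(51 - 84) = 29527*(-33) = -974391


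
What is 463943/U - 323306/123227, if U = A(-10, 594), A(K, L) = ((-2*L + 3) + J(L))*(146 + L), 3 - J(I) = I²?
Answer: -2290668013513/872491521720 ≈ -2.6254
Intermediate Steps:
J(I) = 3 - I²
A(K, L) = (146 + L)*(6 - L² - 2*L) (A(K, L) = ((-2*L + 3) + (3 - L²))*(146 + L) = ((3 - 2*L) + (3 - L²))*(146 + L) = (6 - L² - 2*L)*(146 + L) = (146 + L)*(6 - L² - 2*L))
U = -261973320 (U = 876 - 1*594³ - 286*594 - 148*594² = 876 - 1*209584584 - 169884 - 148*352836 = 876 - 209584584 - 169884 - 52219728 = -261973320)
463943/U - 323306/123227 = 463943/(-261973320) - 323306/123227 = 463943*(-1/261973320) - 323306*1/123227 = -12539/7080360 - 323306/123227 = -2290668013513/872491521720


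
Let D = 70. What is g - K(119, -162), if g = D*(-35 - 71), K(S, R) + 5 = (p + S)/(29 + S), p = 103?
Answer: -14833/2 ≈ -7416.5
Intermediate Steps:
K(S, R) = -5 + (103 + S)/(29 + S)
g = -7420 (g = 70*(-35 - 71) = 70*(-106) = -7420)
g - K(119, -162) = -7420 - 2*(-21 - 2*119)/(29 + 119) = -7420 - 2*(-21 - 238)/148 = -7420 - 2*(-259)/148 = -7420 - 1*(-7/2) = -7420 + 7/2 = -14833/2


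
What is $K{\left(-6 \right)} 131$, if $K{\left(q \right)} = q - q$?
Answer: $0$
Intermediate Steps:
$K{\left(q \right)} = 0$
$K{\left(-6 \right)} 131 = 0 \cdot 131 = 0$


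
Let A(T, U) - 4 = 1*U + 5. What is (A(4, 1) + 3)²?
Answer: 169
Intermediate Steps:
A(T, U) = 9 + U (A(T, U) = 4 + (1*U + 5) = 4 + (U + 5) = 4 + (5 + U) = 9 + U)
(A(4, 1) + 3)² = ((9 + 1) + 3)² = (10 + 3)² = 13² = 169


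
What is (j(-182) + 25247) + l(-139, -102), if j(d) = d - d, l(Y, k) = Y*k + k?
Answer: 39323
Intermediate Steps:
l(Y, k) = k + Y*k
j(d) = 0
(j(-182) + 25247) + l(-139, -102) = (0 + 25247) - 102*(1 - 139) = 25247 - 102*(-138) = 25247 + 14076 = 39323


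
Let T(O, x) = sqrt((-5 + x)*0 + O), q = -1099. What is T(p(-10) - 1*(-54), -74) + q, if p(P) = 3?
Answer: -1099 + sqrt(57) ≈ -1091.4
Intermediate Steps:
T(O, x) = sqrt(O) (T(O, x) = sqrt(0 + O) = sqrt(O))
T(p(-10) - 1*(-54), -74) + q = sqrt(3 - 1*(-54)) - 1099 = sqrt(3 + 54) - 1099 = sqrt(57) - 1099 = -1099 + sqrt(57)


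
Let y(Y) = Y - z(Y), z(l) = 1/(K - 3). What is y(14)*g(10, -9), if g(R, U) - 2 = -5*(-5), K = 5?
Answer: 729/2 ≈ 364.50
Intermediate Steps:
z(l) = 1/2 (z(l) = 1/(5 - 3) = 1/2)
g(R, U) = 27 (g(R, U) = 2 - 5*(-5) = 2 + 25 = 27)
y(Y) = -1/2 + Y (y(Y) = Y - 1*1/2 = Y - 1/2 = -1/2 + Y)
y(14)*g(10, -9) = (-1/2 + 14)*27 = (27/2)*27 = 729/2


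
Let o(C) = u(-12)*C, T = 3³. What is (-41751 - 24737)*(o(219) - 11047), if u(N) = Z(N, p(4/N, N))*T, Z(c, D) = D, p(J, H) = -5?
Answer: 2700210656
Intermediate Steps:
T = 27
u(N) = -135 (u(N) = -5*27 = -135)
o(C) = -135*C
(-41751 - 24737)*(o(219) - 11047) = (-41751 - 24737)*(-135*219 - 11047) = -66488*(-29565 - 11047) = -66488*(-40612) = 2700210656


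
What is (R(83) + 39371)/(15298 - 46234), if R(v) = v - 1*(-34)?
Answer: -4936/3867 ≈ -1.2764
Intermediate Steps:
R(v) = 34 + v (R(v) = v + 34 = 34 + v)
(R(83) + 39371)/(15298 - 46234) = ((34 + 83) + 39371)/(15298 - 46234) = (117 + 39371)/(-30936) = 39488*(-1/30936) = -4936/3867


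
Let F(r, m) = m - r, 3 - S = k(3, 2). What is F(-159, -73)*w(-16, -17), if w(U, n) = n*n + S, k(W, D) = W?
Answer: 24854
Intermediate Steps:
S = 0 (S = 3 - 1*3 = 3 - 3 = 0)
w(U, n) = n² (w(U, n) = n*n + 0 = n² + 0 = n²)
F(-159, -73)*w(-16, -17) = (-73 - 1*(-159))*(-17)² = (-73 + 159)*289 = 86*289 = 24854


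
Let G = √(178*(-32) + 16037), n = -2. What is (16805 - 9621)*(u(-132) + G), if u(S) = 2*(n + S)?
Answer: -1925312 + 21552*√1149 ≈ -1.1948e+6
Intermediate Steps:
G = 3*√1149 (G = √(-5696 + 16037) = √10341 = 3*√1149 ≈ 101.69)
u(S) = -4 + 2*S (u(S) = 2*(-2 + S) = -4 + 2*S)
(16805 - 9621)*(u(-132) + G) = (16805 - 9621)*((-4 + 2*(-132)) + 3*√1149) = 7184*((-4 - 264) + 3*√1149) = 7184*(-268 + 3*√1149) = -1925312 + 21552*√1149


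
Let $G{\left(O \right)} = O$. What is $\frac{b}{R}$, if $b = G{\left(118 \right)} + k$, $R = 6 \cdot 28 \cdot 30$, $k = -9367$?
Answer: $- \frac{3083}{1680} \approx -1.8351$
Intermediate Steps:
$R = 5040$ ($R = 168 \cdot 30 = 5040$)
$b = -9249$ ($b = 118 - 9367 = -9249$)
$\frac{b}{R} = - \frac{9249}{5040} = \left(-9249\right) \frac{1}{5040} = - \frac{3083}{1680}$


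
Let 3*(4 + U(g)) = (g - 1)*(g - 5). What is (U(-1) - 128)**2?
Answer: 16384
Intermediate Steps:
U(g) = -4 + (-1 + g)*(-5 + g)/3 (U(g) = -4 + ((g - 1)*(g - 5))/3 = -4 + ((-1 + g)*(-5 + g))/3 = -4 + (-1 + g)*(-5 + g)/3)
(U(-1) - 128)**2 = ((-7/3 - 2*(-1) + (1/3)*(-1)**2) - 128)**2 = ((-7/3 + 2 + (1/3)*1) - 128)**2 = ((-7/3 + 2 + 1/3) - 128)**2 = (0 - 128)**2 = (-128)**2 = 16384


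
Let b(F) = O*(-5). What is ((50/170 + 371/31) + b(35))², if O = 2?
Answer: 1420864/277729 ≈ 5.1160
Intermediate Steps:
b(F) = -10 (b(F) = 2*(-5) = -10)
((50/170 + 371/31) + b(35))² = ((50/170 + 371/31) - 10)² = ((50*(1/170) + 371*(1/31)) - 10)² = ((5/17 + 371/31) - 10)² = (6462/527 - 10)² = (1192/527)² = 1420864/277729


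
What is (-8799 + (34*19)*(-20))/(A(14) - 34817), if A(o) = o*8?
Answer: 21719/34705 ≈ 0.62582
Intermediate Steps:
A(o) = 8*o
(-8799 + (34*19)*(-20))/(A(14) - 34817) = (-8799 + (34*19)*(-20))/(8*14 - 34817) = (-8799 + 646*(-20))/(112 - 34817) = (-8799 - 12920)/(-34705) = -21719*(-1/34705) = 21719/34705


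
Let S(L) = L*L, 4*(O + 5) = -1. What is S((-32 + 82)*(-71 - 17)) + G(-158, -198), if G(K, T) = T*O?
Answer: 38722079/2 ≈ 1.9361e+7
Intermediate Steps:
O = -21/4 (O = -5 + (1/4)*(-1) = -5 - 1/4 = -21/4 ≈ -5.2500)
G(K, T) = -21*T/4 (G(K, T) = T*(-21/4) = -21*T/4)
S(L) = L**2
S((-32 + 82)*(-71 - 17)) + G(-158, -198) = ((-32 + 82)*(-71 - 17))**2 - 21/4*(-198) = (50*(-88))**2 + 2079/2 = (-4400)**2 + 2079/2 = 19360000 + 2079/2 = 38722079/2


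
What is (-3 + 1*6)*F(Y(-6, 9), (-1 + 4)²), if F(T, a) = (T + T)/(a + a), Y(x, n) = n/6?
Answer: ½ ≈ 0.50000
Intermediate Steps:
Y(x, n) = n/6 (Y(x, n) = n*(⅙) = n/6)
F(T, a) = T/a (F(T, a) = (2*T)/((2*a)) = (2*T)*(1/(2*a)) = T/a)
(-3 + 1*6)*F(Y(-6, 9), (-1 + 4)²) = (-3 + 1*6)*(((⅙)*9)/((-1 + 4)²)) = (-3 + 6)*(3/(2*(3²))) = 3*((3/2)/9) = 3*((3/2)*(⅑)) = 3*(⅙) = ½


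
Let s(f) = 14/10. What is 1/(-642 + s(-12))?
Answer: -5/3203 ≈ -0.0015610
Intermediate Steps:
s(f) = 7/5 (s(f) = 14*(⅒) = 7/5)
1/(-642 + s(-12)) = 1/(-642 + 7/5) = 1/(-3203/5) = -5/3203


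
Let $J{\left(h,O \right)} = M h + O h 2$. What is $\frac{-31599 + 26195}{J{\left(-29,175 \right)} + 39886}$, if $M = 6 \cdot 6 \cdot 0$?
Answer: $- \frac{193}{1062} \approx -0.18173$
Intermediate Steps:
$M = 0$ ($M = 36 \cdot 0 = 0$)
$J{\left(h,O \right)} = 2 O h$ ($J{\left(h,O \right)} = 0 h + O h 2 = 0 + 2 O h = 2 O h$)
$\frac{-31599 + 26195}{J{\left(-29,175 \right)} + 39886} = \frac{-31599 + 26195}{2 \cdot 175 \left(-29\right) + 39886} = - \frac{5404}{-10150 + 39886} = - \frac{5404}{29736} = \left(-5404\right) \frac{1}{29736} = - \frac{193}{1062}$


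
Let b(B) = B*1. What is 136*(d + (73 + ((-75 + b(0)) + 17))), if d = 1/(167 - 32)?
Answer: 275536/135 ≈ 2041.0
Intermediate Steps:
b(B) = B
d = 1/135 ≈ 0.0074074
136*(d + (73 + ((-75 + b(0)) + 17))) = 136*(1/135 + (73 + ((-75 + 0) + 17))) = 136*(1/135 + (73 + (-75 + 17))) = 136*(1/135 + (73 - 58)) = 136*(1/135 + 15) = 136*(2026/135) = 275536/135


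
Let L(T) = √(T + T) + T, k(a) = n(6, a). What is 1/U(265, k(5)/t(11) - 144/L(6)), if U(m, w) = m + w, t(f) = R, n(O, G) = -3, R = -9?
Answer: 129/29341 - 27*√3/117364 ≈ 0.0039981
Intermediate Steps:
k(a) = -3
t(f) = -9
L(T) = T + √2*√T (L(T) = √(2*T) + T = √2*√T + T = T + √2*√T)
1/U(265, k(5)/t(11) - 144/L(6)) = 1/(265 + (-3/(-9) - 144/(6 + √2*√6))) = 1/(265 + (-3*(-⅑) - 144/(6 + 2*√3))) = 1/(265 + (⅓ - 144/(6 + 2*√3))) = 1/(796/3 - 144/(6 + 2*√3))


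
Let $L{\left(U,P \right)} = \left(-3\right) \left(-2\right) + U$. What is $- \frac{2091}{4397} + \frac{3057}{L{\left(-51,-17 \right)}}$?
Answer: $- \frac{4511908}{65955} \approx -68.409$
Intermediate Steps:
$L{\left(U,P \right)} = 6 + U$
$- \frac{2091}{4397} + \frac{3057}{L{\left(-51,-17 \right)}} = - \frac{2091}{4397} + \frac{3057}{6 - 51} = \left(-2091\right) \frac{1}{4397} + \frac{3057}{-45} = - \frac{2091}{4397} + 3057 \left(- \frac{1}{45}\right) = - \frac{2091}{4397} - \frac{1019}{15} = - \frac{4511908}{65955}$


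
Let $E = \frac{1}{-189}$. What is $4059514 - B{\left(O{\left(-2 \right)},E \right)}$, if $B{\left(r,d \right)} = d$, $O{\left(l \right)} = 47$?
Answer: $\frac{767248147}{189} \approx 4.0595 \cdot 10^{6}$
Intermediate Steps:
$E = - \frac{1}{189} \approx -0.005291$
$4059514 - B{\left(O{\left(-2 \right)},E \right)} = 4059514 - - \frac{1}{189} = 4059514 + \frac{1}{189} = \frac{767248147}{189}$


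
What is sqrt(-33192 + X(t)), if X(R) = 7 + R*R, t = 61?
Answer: 2*I*sqrt(7366) ≈ 171.65*I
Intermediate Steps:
X(R) = 7 + R**2
sqrt(-33192 + X(t)) = sqrt(-33192 + (7 + 61**2)) = sqrt(-33192 + (7 + 3721)) = sqrt(-33192 + 3728) = sqrt(-29464) = 2*I*sqrt(7366)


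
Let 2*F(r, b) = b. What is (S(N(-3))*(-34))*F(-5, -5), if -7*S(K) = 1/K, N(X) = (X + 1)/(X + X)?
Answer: -255/7 ≈ -36.429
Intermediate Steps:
N(X) = (1 + X)/(2*X) (N(X) = (1 + X)/((2*X)) = (1 + X)*(1/(2*X)) = (1 + X)/(2*X))
F(r, b) = b/2
S(K) = -1/(7*K)
(S(N(-3))*(-34))*F(-5, -5) = (-(-6/(1 - 3))/7*(-34))*((1/2)*(-5)) = (-1/(7*((1/2)*(-1/3)*(-2)))*(-34))*(-5/2) = (-1/(7*1/3)*(-34))*(-5/2) = (-1/7*3*(-34))*(-5/2) = -3/7*(-34)*(-5/2) = (102/7)*(-5/2) = -255/7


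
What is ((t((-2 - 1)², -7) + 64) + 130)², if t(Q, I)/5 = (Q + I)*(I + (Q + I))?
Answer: 20736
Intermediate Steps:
t(Q, I) = 5*(I + Q)*(Q + 2*I) (t(Q, I) = 5*((Q + I)*(I + (Q + I))) = 5*((I + Q)*(I + (I + Q))) = 5*((I + Q)*(Q + 2*I)) = 5*(I + Q)*(Q + 2*I))
((t((-2 - 1)², -7) + 64) + 130)² = (((5*((-2 - 1)²)² + 10*(-7)² + 15*(-7)*(-2 - 1)²) + 64) + 130)² = (((5*((-3)²)² + 10*49 + 15*(-7)*(-3)²) + 64) + 130)² = (((5*9² + 490 + 15*(-7)*9) + 64) + 130)² = (((5*81 + 490 - 945) + 64) + 130)² = (((405 + 490 - 945) + 64) + 130)² = ((-50 + 64) + 130)² = (14 + 130)² = 144² = 20736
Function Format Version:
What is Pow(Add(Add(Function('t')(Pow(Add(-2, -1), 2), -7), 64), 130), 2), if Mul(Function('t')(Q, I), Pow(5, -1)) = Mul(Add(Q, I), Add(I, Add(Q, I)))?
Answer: 20736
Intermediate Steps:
Function('t')(Q, I) = Mul(5, Add(I, Q), Add(Q, Mul(2, I))) (Function('t')(Q, I) = Mul(5, Mul(Add(Q, I), Add(I, Add(Q, I)))) = Mul(5, Mul(Add(I, Q), Add(I, Add(I, Q)))) = Mul(5, Mul(Add(I, Q), Add(Q, Mul(2, I)))) = Mul(5, Add(I, Q), Add(Q, Mul(2, I))))
Pow(Add(Add(Function('t')(Pow(Add(-2, -1), 2), -7), 64), 130), 2) = Pow(Add(Add(Add(Mul(5, Pow(Pow(Add(-2, -1), 2), 2)), Mul(10, Pow(-7, 2)), Mul(15, -7, Pow(Add(-2, -1), 2))), 64), 130), 2) = Pow(Add(Add(Add(Mul(5, Pow(Pow(-3, 2), 2)), Mul(10, 49), Mul(15, -7, Pow(-3, 2))), 64), 130), 2) = Pow(Add(Add(Add(Mul(5, Pow(9, 2)), 490, Mul(15, -7, 9)), 64), 130), 2) = Pow(Add(Add(Add(Mul(5, 81), 490, -945), 64), 130), 2) = Pow(Add(Add(Add(405, 490, -945), 64), 130), 2) = Pow(Add(Add(-50, 64), 130), 2) = Pow(Add(14, 130), 2) = Pow(144, 2) = 20736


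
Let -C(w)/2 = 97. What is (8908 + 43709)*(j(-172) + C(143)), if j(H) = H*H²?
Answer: -267749076114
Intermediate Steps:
C(w) = -194 (C(w) = -2*97 = -194)
j(H) = H³
(8908 + 43709)*(j(-172) + C(143)) = (8908 + 43709)*((-172)³ - 194) = 52617*(-5088448 - 194) = 52617*(-5088642) = -267749076114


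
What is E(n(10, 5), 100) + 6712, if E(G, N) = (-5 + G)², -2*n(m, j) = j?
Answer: 27073/4 ≈ 6768.3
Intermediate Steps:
n(m, j) = -j/2
E(n(10, 5), 100) + 6712 = (-5 - ½*5)² + 6712 = (-5 - 5/2)² + 6712 = (-15/2)² + 6712 = 225/4 + 6712 = 27073/4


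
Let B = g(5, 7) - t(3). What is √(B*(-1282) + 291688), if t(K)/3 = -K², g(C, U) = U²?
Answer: 12*√1349 ≈ 440.74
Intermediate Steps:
t(K) = -3*K² (t(K) = 3*(-K²) = -3*K²)
B = 76 (B = 7² - (-3)*3² = 49 - (-3)*9 = 49 - 1*(-27) = 49 + 27 = 76)
√(B*(-1282) + 291688) = √(76*(-1282) + 291688) = √(-97432 + 291688) = √194256 = 12*√1349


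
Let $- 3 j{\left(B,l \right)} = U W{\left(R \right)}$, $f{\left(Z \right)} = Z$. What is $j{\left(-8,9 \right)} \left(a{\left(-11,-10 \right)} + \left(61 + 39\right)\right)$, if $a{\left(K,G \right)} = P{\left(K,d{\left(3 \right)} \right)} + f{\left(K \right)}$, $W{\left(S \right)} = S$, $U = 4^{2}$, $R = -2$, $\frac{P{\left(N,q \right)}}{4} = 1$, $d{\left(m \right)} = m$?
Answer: $992$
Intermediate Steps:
$P{\left(N,q \right)} = 4$ ($P{\left(N,q \right)} = 4 \cdot 1 = 4$)
$U = 16$
$a{\left(K,G \right)} = 4 + K$
$j{\left(B,l \right)} = \frac{32}{3}$ ($j{\left(B,l \right)} = - \frac{16 \left(-2\right)}{3} = \left(- \frac{1}{3}\right) \left(-32\right) = \frac{32}{3}$)
$j{\left(-8,9 \right)} \left(a{\left(-11,-10 \right)} + \left(61 + 39\right)\right) = \frac{32 \left(\left(4 - 11\right) + \left(61 + 39\right)\right)}{3} = \frac{32 \left(-7 + 100\right)}{3} = \frac{32}{3} \cdot 93 = 992$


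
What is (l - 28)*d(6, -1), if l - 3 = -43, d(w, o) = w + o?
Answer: -340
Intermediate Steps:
d(w, o) = o + w
l = -40 (l = 3 - 43 = -40)
(l - 28)*d(6, -1) = (-40 - 28)*(-1 + 6) = -68*5 = -340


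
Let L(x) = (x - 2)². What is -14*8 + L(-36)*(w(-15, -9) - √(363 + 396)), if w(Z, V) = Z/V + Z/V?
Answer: 14104/3 - 1444*√759 ≈ -35081.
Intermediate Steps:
w(Z, V) = 2*Z/V
L(x) = (-2 + x)²
-14*8 + L(-36)*(w(-15, -9) - √(363 + 396)) = -14*8 + (-2 - 36)²*(2*(-15)/(-9) - √(363 + 396)) = -112 + (-38)²*(2*(-15)*(-⅑) - √759) = -112 + 1444*(10/3 - √759) = -112 + (14440/3 - 1444*√759) = 14104/3 - 1444*√759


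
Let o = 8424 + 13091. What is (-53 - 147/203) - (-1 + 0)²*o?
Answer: -625493/29 ≈ -21569.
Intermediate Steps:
o = 21515
(-53 - 147/203) - (-1 + 0)²*o = (-53 - 147/203) - (-1 + 0)²*21515 = (-53 - 147*1/203) - (-1)²*21515 = (-53 - 21/29) - 21515 = -1558/29 - 1*21515 = -1558/29 - 21515 = -625493/29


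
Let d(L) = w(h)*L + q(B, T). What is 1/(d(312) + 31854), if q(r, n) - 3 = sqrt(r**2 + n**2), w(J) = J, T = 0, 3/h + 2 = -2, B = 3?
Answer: 1/31626 ≈ 3.1620e-5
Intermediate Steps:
h = -3/4 (h = 3/(-2 - 2) = 3/(-4) = 3*(-1/4) = -3/4 ≈ -0.75000)
q(r, n) = 3 + sqrt(n**2 + r**2) (q(r, n) = 3 + sqrt(r**2 + n**2) = 3 + sqrt(n**2 + r**2))
d(L) = 6 - 3*L/4 (d(L) = -3*L/4 + (3 + sqrt(0**2 + 3**2)) = -3*L/4 + (3 + sqrt(0 + 9)) = -3*L/4 + (3 + sqrt(9)) = -3*L/4 + (3 + 3) = -3*L/4 + 6 = 6 - 3*L/4)
1/(d(312) + 31854) = 1/((6 - 3/4*312) + 31854) = 1/((6 - 234) + 31854) = 1/(-228 + 31854) = 1/31626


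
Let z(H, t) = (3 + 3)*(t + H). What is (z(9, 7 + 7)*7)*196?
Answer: 189336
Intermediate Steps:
z(H, t) = 6*H + 6*t (z(H, t) = 6*(H + t) = 6*H + 6*t)
(z(9, 7 + 7)*7)*196 = ((6*9 + 6*(7 + 7))*7)*196 = ((54 + 6*14)*7)*196 = ((54 + 84)*7)*196 = (138*7)*196 = 966*196 = 189336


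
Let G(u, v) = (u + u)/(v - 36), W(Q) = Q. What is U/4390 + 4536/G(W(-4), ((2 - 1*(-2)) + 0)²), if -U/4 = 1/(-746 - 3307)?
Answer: 100884438902/8896335 ≈ 11340.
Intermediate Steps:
G(u, v) = 2*u/(-36 + v) (G(u, v) = (2*u)/(-36 + v) = 2*u/(-36 + v))
U = 4/4053 (U = -4/(-746 - 3307) = -4/(-4053) = -4*(-1/4053) = 4/4053 ≈ 0.00098692)
U/4390 + 4536/G(W(-4), ((2 - 1*(-2)) + 0)²) = (4/4053)/4390 + 4536/((2*(-4)/(-36 + ((2 - 1*(-2)) + 0)²))) = (4/4053)*(1/4390) + 4536/((2*(-4)/(-36 + ((2 + 2) + 0)²))) = 2/8896335 + 4536/((2*(-4)/(-36 + (4 + 0)²))) = 2/8896335 + 4536/((2*(-4)/(-36 + 4²))) = 2/8896335 + 4536/((2*(-4)/(-36 + 16))) = 2/8896335 + 4536/((2*(-4)/(-20))) = 2/8896335 + 4536/((2*(-4)*(-1/20))) = 2/8896335 + 4536/(⅖) = 2/8896335 + 4536*(5/2) = 2/8896335 + 11340 = 100884438902/8896335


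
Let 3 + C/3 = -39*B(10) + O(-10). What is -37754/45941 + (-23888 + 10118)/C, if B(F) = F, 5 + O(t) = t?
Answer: 1916329/183764 ≈ 10.428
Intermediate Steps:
O(t) = -5 + t
C = -1224 (C = -9 + 3*(-39*10 + (-5 - 10)) = -9 + 3*(-390 - 15) = -9 + 3*(-405) = -9 - 1215 = -1224)
-37754/45941 + (-23888 + 10118)/C = -37754/45941 + (-23888 + 10118)/(-1224) = -37754*1/45941 - 13770*(-1/1224) = -37754/45941 + 45/4 = 1916329/183764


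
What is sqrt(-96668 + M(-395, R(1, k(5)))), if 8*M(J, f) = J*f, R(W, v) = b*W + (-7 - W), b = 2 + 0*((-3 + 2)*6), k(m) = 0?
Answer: I*sqrt(385487)/2 ≈ 310.44*I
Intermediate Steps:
b = 2 (b = 2 + 0*(-1*6) = 2 + 0*(-6) = 2 + 0 = 2)
R(W, v) = -7 + W (R(W, v) = 2*W + (-7 - W) = -7 + W)
M(J, f) = J*f/8 (M(J, f) = (J*f)/8 = J*f/8)
sqrt(-96668 + M(-395, R(1, k(5)))) = sqrt(-96668 + (1/8)*(-395)*(-7 + 1)) = sqrt(-96668 + (1/8)*(-395)*(-6)) = sqrt(-96668 + 1185/4) = sqrt(-385487/4) = I*sqrt(385487)/2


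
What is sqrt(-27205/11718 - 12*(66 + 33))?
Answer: I*sqrt(18160542078)/3906 ≈ 34.501*I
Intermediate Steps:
sqrt(-27205/11718 - 12*(66 + 33)) = sqrt(-27205*1/11718 - 12*99) = sqrt(-27205/11718 - 1188) = sqrt(-13948189/11718) = I*sqrt(18160542078)/3906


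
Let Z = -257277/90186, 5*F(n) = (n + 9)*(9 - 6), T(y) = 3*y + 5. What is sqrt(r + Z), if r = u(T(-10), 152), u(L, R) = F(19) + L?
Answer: 3*I*sqrt(27746173830)/150310 ≈ 3.3246*I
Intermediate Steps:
T(y) = 5 + 3*y
F(n) = 27/5 + 3*n/5 (F(n) = ((n + 9)*(9 - 6))/5 = ((9 + n)*3)/5 = (27 + 3*n)/5 = 27/5 + 3*n/5)
u(L, R) = 84/5 + L (u(L, R) = (27/5 + (3/5)*19) + L = (27/5 + 57/5) + L = 84/5 + L)
r = -41/5 (r = 84/5 + (5 + 3*(-10)) = 84/5 + (5 - 30) = 84/5 - 25 = -41/5 ≈ -8.2000)
Z = -85759/30062 (Z = -257277*1/90186 = -85759/30062 ≈ -2.8527)
sqrt(r + Z) = sqrt(-41/5 - 85759/30062) = sqrt(-1661337/150310) = 3*I*sqrt(27746173830)/150310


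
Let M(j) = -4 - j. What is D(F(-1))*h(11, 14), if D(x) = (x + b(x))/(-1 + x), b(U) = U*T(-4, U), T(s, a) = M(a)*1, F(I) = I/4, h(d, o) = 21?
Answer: -231/20 ≈ -11.550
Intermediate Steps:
F(I) = I/4 (F(I) = I*(¼) = I/4)
T(s, a) = -4 - a (T(s, a) = (-4 - a)*1 = -4 - a)
b(U) = U*(-4 - U)
D(x) = (x - x*(4 + x))/(-1 + x)
D(F(-1))*h(11, 14) = (((¼)*(-1))*(-3 - (-1)/4)/(-1 + (¼)*(-1)))*21 = -(-3 - 1*(-¼))/(4*(-1 - ¼))*21 = -(-3 + ¼)/(4*(-5/4))*21 = -¼*(-⅘)*(-11/4)*21 = -11/20*21 = -231/20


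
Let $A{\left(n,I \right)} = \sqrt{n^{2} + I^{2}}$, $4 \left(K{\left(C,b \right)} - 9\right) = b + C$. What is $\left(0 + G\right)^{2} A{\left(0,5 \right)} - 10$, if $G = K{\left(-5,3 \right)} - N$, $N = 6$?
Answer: $\frac{85}{4} \approx 21.25$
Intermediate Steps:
$K{\left(C,b \right)} = 9 + \frac{C}{4} + \frac{b}{4}$ ($K{\left(C,b \right)} = 9 + \frac{b + C}{4} = 9 + \frac{C + b}{4} = 9 + \left(\frac{C}{4} + \frac{b}{4}\right) = 9 + \frac{C}{4} + \frac{b}{4}$)
$G = \frac{5}{2}$ ($G = \left(9 + \frac{1}{4} \left(-5\right) + \frac{1}{4} \cdot 3\right) - 6 = \left(9 - \frac{5}{4} + \frac{3}{4}\right) - 6 = \frac{17}{2} - 6 = \frac{5}{2} \approx 2.5$)
$A{\left(n,I \right)} = \sqrt{I^{2} + n^{2}}$
$\left(0 + G\right)^{2} A{\left(0,5 \right)} - 10 = \left(0 + \frac{5}{2}\right)^{2} \sqrt{5^{2} + 0^{2}} - 10 = \left(\frac{5}{2}\right)^{2} \sqrt{25 + 0} - 10 = \frac{25 \sqrt{25}}{4} - 10 = \frac{25}{4} \cdot 5 - 10 = \frac{125}{4} - 10 = \frac{85}{4}$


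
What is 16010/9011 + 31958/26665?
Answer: 714880188/240278315 ≈ 2.9752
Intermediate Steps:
16010/9011 + 31958/26665 = 714880188/240278315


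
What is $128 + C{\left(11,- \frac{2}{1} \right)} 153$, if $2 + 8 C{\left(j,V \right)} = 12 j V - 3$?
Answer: $- \frac{40133}{8} \approx -5016.6$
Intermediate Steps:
$C{\left(j,V \right)} = - \frac{5}{8} + \frac{3 V j}{2}$ ($C{\left(j,V \right)} = - \frac{1}{4} + \frac{12 j V - 3}{8} = - \frac{1}{4} + \frac{12 V j - 3}{8} = - \frac{1}{4} + \frac{-3 + 12 V j}{8} = - \frac{1}{4} + \left(- \frac{3}{8} + \frac{3 V j}{2}\right) = - \frac{5}{8} + \frac{3 V j}{2}$)
$128 + C{\left(11,- \frac{2}{1} \right)} 153 = 128 + \left(- \frac{5}{8} + \frac{3}{2} \left(- \frac{2}{1}\right) 11\right) 153 = 128 + \left(- \frac{5}{8} + \frac{3}{2} \left(\left(-2\right) 1\right) 11\right) 153 = 128 + \left(- \frac{5}{8} + \frac{3}{2} \left(-2\right) 11\right) 153 = 128 + \left(- \frac{5}{8} - 33\right) 153 = 128 - \frac{41157}{8} = - \frac{40133}{8}$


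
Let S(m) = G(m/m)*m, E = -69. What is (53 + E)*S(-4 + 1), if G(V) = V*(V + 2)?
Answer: 144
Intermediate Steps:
G(V) = V*(2 + V)
S(m) = 3*m (S(m) = ((m/m)*(2 + m/m))*m = (1*(2 + 1))*m = (1*3)*m = 3*m)
(53 + E)*S(-4 + 1) = (53 - 69)*(3*(-4 + 1)) = -48*(-3) = -16*(-9) = 144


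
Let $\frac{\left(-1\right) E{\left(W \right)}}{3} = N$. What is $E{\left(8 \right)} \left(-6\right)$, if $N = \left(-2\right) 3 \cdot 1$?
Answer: $-108$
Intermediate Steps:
$N = -6$ ($N = \left(-6\right) 1 = -6$)
$E{\left(W \right)} = 18$ ($E{\left(W \right)} = \left(-3\right) \left(-6\right) = 18$)
$E{\left(8 \right)} \left(-6\right) = 18 \left(-6\right) = -108$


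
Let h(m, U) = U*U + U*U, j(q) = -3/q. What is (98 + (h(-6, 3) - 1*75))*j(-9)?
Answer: 41/3 ≈ 13.667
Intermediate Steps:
h(m, U) = 2*U**2 (h(m, U) = U**2 + U**2 = 2*U**2)
(98 + (h(-6, 3) - 1*75))*j(-9) = (98 + (2*3**2 - 1*75))*(-3/(-9)) = (98 + (2*9 - 75))*(-3*(-1/9)) = (98 + (18 - 75))*(1/3) = (98 - 57)*(1/3) = 41*(1/3) = 41/3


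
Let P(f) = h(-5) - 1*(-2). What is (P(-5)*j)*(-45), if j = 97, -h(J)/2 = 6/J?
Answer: -19206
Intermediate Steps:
h(J) = -12/J
P(f) = 22/5 (P(f) = -12/(-5) - 1*(-2) = -12*(-1/5) + 2 = 12/5 + 2 = 22/5)
(P(-5)*j)*(-45) = ((22/5)*97)*(-45) = (2134/5)*(-45) = -19206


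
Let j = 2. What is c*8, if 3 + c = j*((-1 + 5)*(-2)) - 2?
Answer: -168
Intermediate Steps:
c = -21 (c = -3 + (2*((-1 + 5)*(-2)) - 2) = -3 + (2*(4*(-2)) - 2) = -3 + (2*(-8) - 2) = -3 + (-16 - 2) = -3 - 18 = -21)
c*8 = -21*8 = -168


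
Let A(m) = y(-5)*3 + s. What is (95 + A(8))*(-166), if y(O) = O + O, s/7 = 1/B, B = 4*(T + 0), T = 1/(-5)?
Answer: -18675/2 ≈ -9337.5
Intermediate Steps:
T = -⅕ ≈ -0.20000
B = -⅘ (B = 4*(-⅕ + 0) = 4*(-⅕) = -⅘ ≈ -0.80000)
s = -35/4 (s = 7*(1/(-⅘)) = 7*(1*(-5/4)) = 7*(-5/4) = -35/4 ≈ -8.7500)
y(O) = 2*O
A(m) = -155/4 (A(m) = (2*(-5))*3 - 35/4 = -10*3 - 35/4 = -30 - 35/4 = -155/4)
(95 + A(8))*(-166) = (95 - 155/4)*(-166) = (225/4)*(-166) = -18675/2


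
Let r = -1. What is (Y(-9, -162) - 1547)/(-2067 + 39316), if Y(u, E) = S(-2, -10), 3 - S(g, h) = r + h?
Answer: -1533/37249 ≈ -0.041155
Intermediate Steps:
S(g, h) = 4 - h (S(g, h) = 3 - (-1 + h) = 3 + (1 - h) = 4 - h)
Y(u, E) = 14 (Y(u, E) = 4 - 1*(-10) = 4 + 10 = 14)
(Y(-9, -162) - 1547)/(-2067 + 39316) = (14 - 1547)/(-2067 + 39316) = -1533/37249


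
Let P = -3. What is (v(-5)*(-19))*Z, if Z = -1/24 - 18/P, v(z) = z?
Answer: 13585/24 ≈ 566.04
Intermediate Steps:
Z = 143/24 (Z = -1/24 - 18/(-3) = -1*1/24 - 18*(-⅓) = -1/24 + 6 = 143/24 ≈ 5.9583)
(v(-5)*(-19))*Z = -5*(-19)*(143/24) = 95*(143/24) = 13585/24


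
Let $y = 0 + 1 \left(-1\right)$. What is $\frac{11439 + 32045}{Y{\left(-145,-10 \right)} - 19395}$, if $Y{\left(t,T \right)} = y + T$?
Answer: $- \frac{21742}{9703} \approx -2.2407$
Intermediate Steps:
$y = -1$ ($y = 0 - 1 = -1$)
$Y{\left(t,T \right)} = -1 + T$
$\frac{11439 + 32045}{Y{\left(-145,-10 \right)} - 19395} = \frac{11439 + 32045}{\left(-1 - 10\right) - 19395} = \frac{43484}{-11 - 19395} = \frac{43484}{-19406} = 43484 \left(- \frac{1}{19406}\right) = - \frac{21742}{9703}$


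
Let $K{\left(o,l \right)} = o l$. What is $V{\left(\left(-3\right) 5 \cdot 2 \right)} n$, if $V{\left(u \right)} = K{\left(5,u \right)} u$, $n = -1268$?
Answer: $-5706000$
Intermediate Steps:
$K{\left(o,l \right)} = l o$
$V{\left(u \right)} = 5 u^{2}$ ($V{\left(u \right)} = u 5 u = 5 u u = 5 u^{2}$)
$V{\left(\left(-3\right) 5 \cdot 2 \right)} n = 5 \left(\left(-3\right) 5 \cdot 2\right)^{2} \left(-1268\right) = 5 \left(\left(-15\right) 2\right)^{2} \left(-1268\right) = 5 \left(-30\right)^{2} \left(-1268\right) = 5 \cdot 900 \left(-1268\right) = 4500 \left(-1268\right) = -5706000$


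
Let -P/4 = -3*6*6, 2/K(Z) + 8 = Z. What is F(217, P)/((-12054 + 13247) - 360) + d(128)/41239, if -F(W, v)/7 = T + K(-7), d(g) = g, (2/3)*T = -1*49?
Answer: 91553911/147223230 ≈ 0.62187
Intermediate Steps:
T = -147/2 (T = 3*(-1*49)/2 = (3/2)*(-49) = -147/2 ≈ -73.500)
K(Z) = 2/(-8 + Z)
P = 432 (P = -4*(-3*6)*6 = -(-72)*6 = -4*(-108) = 432)
F(W, v) = 15463/30 (F(W, v) = -7*(-147/2 + 2/(-8 - 7)) = -7*(-147/2 + 2/(-15)) = -7*(-147/2 + 2*(-1/15)) = -7*(-147/2 - 2/15) = -7*(-2209/30) = 15463/30)
F(217, P)/((-12054 + 13247) - 360) + d(128)/41239 = 15463/(30*((-12054 + 13247) - 360)) + 128/41239 = 15463/(30*(1193 - 360)) + 128*(1/41239) = (15463/30)/833 + 128/41239 = (15463/30)*(1/833) + 128/41239 = 2209/3570 + 128/41239 = 91553911/147223230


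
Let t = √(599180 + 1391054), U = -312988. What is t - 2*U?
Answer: 625976 + √1990234 ≈ 6.2739e+5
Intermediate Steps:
t = √1990234 ≈ 1410.8
t - 2*U = √1990234 - 2*(-312988) = √1990234 - 1*(-625976) = √1990234 + 625976 = 625976 + √1990234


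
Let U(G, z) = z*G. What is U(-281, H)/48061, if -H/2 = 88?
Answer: 49456/48061 ≈ 1.0290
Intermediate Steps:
H = -176 (H = -2*88 = -176)
U(G, z) = G*z
U(-281, H)/48061 = -281*(-176)/48061 = 49456*(1/48061) = 49456/48061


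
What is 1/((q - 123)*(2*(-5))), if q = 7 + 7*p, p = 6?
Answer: 1/740 ≈ 0.0013514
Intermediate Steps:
q = 49 (q = 7 + 7*6 = 7 + 42 = 49)
1/((q - 123)*(2*(-5))) = 1/((49 - 123)*(2*(-5))) = 1/(-74*(-10)) = 1/740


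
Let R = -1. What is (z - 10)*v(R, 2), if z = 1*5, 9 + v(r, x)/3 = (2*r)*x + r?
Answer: 210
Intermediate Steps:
v(r, x) = -27 + 3*r + 6*r*x (v(r, x) = -27 + 3*((2*r)*x + r) = -27 + 3*(2*r*x + r) = -27 + 3*(r + 2*r*x) = -27 + (3*r + 6*r*x) = -27 + 3*r + 6*r*x)
z = 5
(z - 10)*v(R, 2) = (5 - 10)*(-27 + 3*(-1) + 6*(-1)*2) = -5*(-27 - 3 - 12) = -5*(-42) = 210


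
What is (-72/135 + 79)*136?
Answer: 160072/15 ≈ 10671.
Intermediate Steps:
(-72/135 + 79)*136 = (-72*1/135 + 79)*136 = (-8/15 + 79)*136 = (1177/15)*136 = 160072/15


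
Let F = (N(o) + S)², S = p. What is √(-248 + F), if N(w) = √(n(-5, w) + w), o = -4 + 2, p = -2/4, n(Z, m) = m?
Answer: √(-1007 - 8*I)/2 ≈ 0.063025 - 15.867*I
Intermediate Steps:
p = -½ (p = -2*¼ = -½ ≈ -0.50000)
o = -2
N(w) = √2*√w (N(w) = √(w + w) = √(2*w) = √2*√w)
S = -½ ≈ -0.50000
F = (-½ + 2*I)² (F = (√2*√(-2) - ½)² = (√2*(I*√2) - ½)² = (2*I - ½)² = (-½ + 2*I)² ≈ -3.75 - 2.0*I)
√(-248 + F) = √(-248 + (1 - 4*I)²/4)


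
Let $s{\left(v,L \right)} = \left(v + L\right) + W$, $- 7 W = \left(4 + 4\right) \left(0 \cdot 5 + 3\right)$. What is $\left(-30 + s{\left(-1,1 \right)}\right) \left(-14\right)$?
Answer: $468$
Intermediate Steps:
$W = - \frac{24}{7}$ ($W = - \frac{\left(4 + 4\right) \left(0 \cdot 5 + 3\right)}{7} = - \frac{8 \left(0 + 3\right)}{7} = - \frac{8 \cdot 3}{7} = \left(- \frac{1}{7}\right) 24 = - \frac{24}{7} \approx -3.4286$)
$s{\left(v,L \right)} = - \frac{24}{7} + L + v$ ($s{\left(v,L \right)} = \left(v + L\right) - \frac{24}{7} = \left(L + v\right) - \frac{24}{7} = - \frac{24}{7} + L + v$)
$\left(-30 + s{\left(-1,1 \right)}\right) \left(-14\right) = \left(-30 - \frac{24}{7}\right) \left(-14\right) = \left(- \frac{234}{7}\right) \left(-14\right) = 468$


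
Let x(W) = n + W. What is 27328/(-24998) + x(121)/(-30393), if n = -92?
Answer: -415652423/379882107 ≈ -1.0942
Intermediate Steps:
x(W) = -92 + W
27328/(-24998) + x(121)/(-30393) = 27328/(-24998) + (-92 + 121)/(-30393) = 27328*(-1/24998) + 29*(-1/30393) = -13664/12499 - 29/30393 = -415652423/379882107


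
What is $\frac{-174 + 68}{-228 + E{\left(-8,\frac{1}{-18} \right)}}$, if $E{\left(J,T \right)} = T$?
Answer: $\frac{1908}{4105} \approx 0.4648$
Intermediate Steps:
$\frac{-174 + 68}{-228 + E{\left(-8,\frac{1}{-18} \right)}} = \frac{-174 + 68}{-228 + \frac{1}{-18}} = - \frac{106}{-228 - \frac{1}{18}} = - \frac{106}{- \frac{4105}{18}} = \left(-106\right) \left(- \frac{18}{4105}\right) = \frac{1908}{4105}$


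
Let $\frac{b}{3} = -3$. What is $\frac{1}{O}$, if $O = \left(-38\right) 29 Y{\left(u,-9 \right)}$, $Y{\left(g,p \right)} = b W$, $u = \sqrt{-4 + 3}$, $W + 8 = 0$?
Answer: $- \frac{1}{79344} \approx -1.2603 \cdot 10^{-5}$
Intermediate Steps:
$b = -9$ ($b = 3 \left(-3\right) = -9$)
$W = -8$ ($W = -8 + 0 = -8$)
$u = i$ ($u = \sqrt{-1} = i \approx 1.0 i$)
$Y{\left(g,p \right)} = 72$ ($Y{\left(g,p \right)} = \left(-9\right) \left(-8\right) = 72$)
$O = -79344$ ($O = \left(-38\right) 29 \cdot 72 = \left(-1102\right) 72 = -79344$)
$\frac{1}{O} = \frac{1}{-79344} = - \frac{1}{79344}$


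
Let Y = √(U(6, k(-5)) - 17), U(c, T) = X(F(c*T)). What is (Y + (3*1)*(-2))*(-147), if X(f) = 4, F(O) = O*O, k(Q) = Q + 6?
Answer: 882 - 147*I*√13 ≈ 882.0 - 530.02*I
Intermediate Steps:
k(Q) = 6 + Q
F(O) = O²
U(c, T) = 4
Y = I*√13 (Y = √(4 - 17) = √(-13) = I*√13 ≈ 3.6056*I)
(Y + (3*1)*(-2))*(-147) = (I*√13 + (3*1)*(-2))*(-147) = (I*√13 + 3*(-2))*(-147) = (I*√13 - 6)*(-147) = (-6 + I*√13)*(-147) = 882 - 147*I*√13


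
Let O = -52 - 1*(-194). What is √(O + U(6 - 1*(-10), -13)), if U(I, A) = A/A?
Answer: √143 ≈ 11.958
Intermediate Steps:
O = 142 (O = -52 + 194 = 142)
U(I, A) = 1
√(O + U(6 - 1*(-10), -13)) = √(142 + 1) = √143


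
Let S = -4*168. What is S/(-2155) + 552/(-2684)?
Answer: 153522/1446005 ≈ 0.10617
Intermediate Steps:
S = -672
S/(-2155) + 552/(-2684) = -672/(-2155) + 552/(-2684) = -672*(-1/2155) + 552*(-1/2684) = 672/2155 - 138/671 = 153522/1446005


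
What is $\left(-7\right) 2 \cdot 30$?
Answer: $-420$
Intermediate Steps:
$\left(-7\right) 2 \cdot 30 = \left(-14\right) 30 = -420$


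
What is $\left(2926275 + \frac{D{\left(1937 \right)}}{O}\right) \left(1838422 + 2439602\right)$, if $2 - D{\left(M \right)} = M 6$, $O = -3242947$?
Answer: $\frac{40597398549138367080}{3242947} \approx 1.2519 \cdot 10^{13}$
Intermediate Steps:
$D{\left(M \right)} = 2 - 6 M$ ($D{\left(M \right)} = 2 - M 6 = 2 - 6 M$)
$\left(2926275 + \frac{D{\left(1937 \right)}}{O}\right) \left(1838422 + 2439602\right) = \left(2926275 + \frac{2 - 11622}{-3242947}\right) \left(1838422 + 2439602\right) = \left(2926275 + \left(2 - 11622\right) \left(- \frac{1}{3242947}\right)\right) 4278024 = \left(2926275 - - \frac{11620}{3242947}\right) 4278024 = \left(2926275 + \frac{11620}{3242947}\right) 4278024 = \frac{9489754744045}{3242947} \cdot 4278024 = \frac{40597398549138367080}{3242947}$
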